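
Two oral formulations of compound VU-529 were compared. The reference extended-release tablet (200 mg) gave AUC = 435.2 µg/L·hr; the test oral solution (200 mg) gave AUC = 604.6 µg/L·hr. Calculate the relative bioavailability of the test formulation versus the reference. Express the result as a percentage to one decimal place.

F_rel = (AUC_test/D_test) / (AUC_ref/D_ref)
      = (604.6/200) / (435.2/200)
      = 3.023 / 2.176 = 1.3892 = 138.92%

F_rel = 138.9%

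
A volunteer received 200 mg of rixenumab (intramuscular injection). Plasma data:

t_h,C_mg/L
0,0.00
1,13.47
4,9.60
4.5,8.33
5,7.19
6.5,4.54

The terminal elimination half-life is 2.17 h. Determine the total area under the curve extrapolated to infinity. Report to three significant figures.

AUC = 72.7 mg/L·h

Trapezoidal AUC_0→6.5:
  [0→1]: (0.00+13.47)/2 × 1 = 6.735
  [1→4]: (13.47+9.60)/2 × 3 = 34.605
  [4→4.5]: (9.60+8.33)/2 × 0.5 = 4.4825
  [4.5→5]: (8.33+7.19)/2 × 0.5 = 3.88
  [5→6.5]: (7.19+4.54)/2 × 1.5 = 8.7975
  Sum = 58.5 mg/L·h
k_e = ln2 / t½ = 0.693147 / 2.17 = 0.3194 h^-1
Extrapolated tail: C_last / k_e = 4.54 / 0.3194 = 14.214
AUC_0→∞ = 58.5 + 14.214 = 72.714 mg/L·h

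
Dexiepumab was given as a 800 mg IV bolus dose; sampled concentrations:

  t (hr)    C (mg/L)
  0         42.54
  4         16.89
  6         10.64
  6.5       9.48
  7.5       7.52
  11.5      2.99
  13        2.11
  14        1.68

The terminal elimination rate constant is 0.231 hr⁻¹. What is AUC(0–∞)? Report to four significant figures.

AUC = 193.9 mg/L·hr

Trapezoidal AUC_0→14:
  [0→4]: (42.54+16.89)/2 × 4 = 118.86
  [4→6]: (16.89+10.64)/2 × 2 = 27.53
  [6→6.5]: (10.64+9.48)/2 × 0.5 = 5.03
  [6.5→7.5]: (9.48+7.52)/2 × 1 = 8.5
  [7.5→11.5]: (7.52+2.99)/2 × 4 = 21.02
  [11.5→13]: (2.99+2.11)/2 × 1.5 = 3.825
  [13→14]: (2.11+1.68)/2 × 1 = 1.895
  Sum = 186.66 mg/L·hr
Extrapolated tail: C_last / k_e = 1.68 / 0.231 = 7.273
AUC_0→∞ = 186.66 + 7.273 = 193.933 mg/L·hr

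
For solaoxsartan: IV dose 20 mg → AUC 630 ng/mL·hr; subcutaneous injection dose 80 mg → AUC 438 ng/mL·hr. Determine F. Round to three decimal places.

F = 0.174

F = (AUC_ev / D_ev) / (AUC_iv / D_iv)
  = (438/80) / (630/20)
  = 5.475 / 31.5 = 0.1738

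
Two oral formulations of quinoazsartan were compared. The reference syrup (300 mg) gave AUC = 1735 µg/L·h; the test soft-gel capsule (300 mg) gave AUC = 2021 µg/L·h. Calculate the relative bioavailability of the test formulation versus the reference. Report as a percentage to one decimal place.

F_rel = (AUC_test/D_test) / (AUC_ref/D_ref)
      = (2021/300) / (1735/300)
      = 6.73667 / 5.78333 = 1.1648 = 116.48%

F_rel = 116.5%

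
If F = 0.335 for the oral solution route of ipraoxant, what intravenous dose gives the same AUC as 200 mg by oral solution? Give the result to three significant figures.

Systemic exposure from an extravascular dose = F × D_ev, so the equivalent IV dose is F × D_ev.
D_iv = F × D_ev = 0.335 × 200 = 67 mg

D_iv = 67.0 mg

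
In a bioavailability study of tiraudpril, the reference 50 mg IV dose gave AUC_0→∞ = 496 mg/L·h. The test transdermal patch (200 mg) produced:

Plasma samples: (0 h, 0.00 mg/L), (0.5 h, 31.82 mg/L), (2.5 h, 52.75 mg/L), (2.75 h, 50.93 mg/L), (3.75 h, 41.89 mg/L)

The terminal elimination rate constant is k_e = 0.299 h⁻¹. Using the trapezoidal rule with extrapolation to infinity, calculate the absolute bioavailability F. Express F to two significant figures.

Trapezoidal AUC_0→3.75 (transdermal patch):
  [0→0.5]: (0.00+31.82)/2 × 0.5 = 7.955
  [0.5→2.5]: (31.82+52.75)/2 × 2 = 84.57
  [2.5→2.75]: (52.75+50.93)/2 × 0.25 = 12.96
  [2.75→3.75]: (50.93+41.89)/2 × 1 = 46.41
  Sum = 151.895 mg/L·h
Tail: C_last/k_e = 41.89/0.299 = 140.100
AUC_0→∞ (transdermal patch) = 151.895 + 140.100 = 291.995 mg/L·h
F = (AUC_ev/D_ev)/(AUC_iv/D_iv) = (291.995/200)/(496/50) = 1.459975/9.92 = 0.1472

F = 0.15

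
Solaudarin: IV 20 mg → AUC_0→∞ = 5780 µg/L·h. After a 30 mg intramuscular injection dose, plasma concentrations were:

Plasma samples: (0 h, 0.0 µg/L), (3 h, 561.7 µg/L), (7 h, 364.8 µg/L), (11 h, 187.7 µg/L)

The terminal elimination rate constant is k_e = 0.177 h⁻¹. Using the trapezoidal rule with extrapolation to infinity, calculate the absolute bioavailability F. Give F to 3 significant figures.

F = 0.561

Trapezoidal AUC_0→11 (intramuscular injection):
  [0→3]: (0.0+561.7)/2 × 3 = 842.55
  [3→7]: (561.7+364.8)/2 × 4 = 1853.0
  [7→11]: (364.8+187.7)/2 × 4 = 1105.0
  Sum = 3800.55 µg/L·h
Tail: C_last/k_e = 187.7/0.177 = 1060.452
AUC_0→∞ (intramuscular injection) = 3800.55 + 1060.452 = 4861.002 µg/L·h
F = (AUC_ev/D_ev)/(AUC_iv/D_iv) = (4861.002/30)/(5780/20) = 162.0334/289 = 0.5607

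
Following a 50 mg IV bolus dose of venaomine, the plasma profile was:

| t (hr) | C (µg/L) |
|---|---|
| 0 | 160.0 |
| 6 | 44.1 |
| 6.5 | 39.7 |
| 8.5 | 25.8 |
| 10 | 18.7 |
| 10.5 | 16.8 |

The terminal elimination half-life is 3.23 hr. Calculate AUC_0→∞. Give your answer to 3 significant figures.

AUC = 819 µg/L·hr

Trapezoidal AUC_0→10.5:
  [0→6]: (160.0+44.1)/2 × 6 = 612.3
  [6→6.5]: (44.1+39.7)/2 × 0.5 = 20.95
  [6.5→8.5]: (39.7+25.8)/2 × 2 = 65.5
  [8.5→10]: (25.8+18.7)/2 × 1.5 = 33.375
  [10→10.5]: (18.7+16.8)/2 × 0.5 = 8.875
  Sum = 741.0 µg/L·hr
k_e = ln2 / t½ = 0.693147 / 3.23 = 0.2146 hr^-1
Extrapolated tail: C_last / k_e = 16.8 / 0.2146 = 78.285
AUC_0→∞ = 741.0 + 78.285 = 819.285 µg/L·hr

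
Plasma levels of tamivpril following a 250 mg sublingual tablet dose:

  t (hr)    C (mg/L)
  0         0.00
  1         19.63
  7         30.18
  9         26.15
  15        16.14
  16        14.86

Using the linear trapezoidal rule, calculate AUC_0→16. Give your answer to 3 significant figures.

Trapezoidal AUC_0→16:
  [0→1]: (0.00+19.63)/2 × 1 = 9.815
  [1→7]: (19.63+30.18)/2 × 6 = 149.43
  [7→9]: (30.18+26.15)/2 × 2 = 56.33
  [9→15]: (26.15+16.14)/2 × 6 = 126.87
  [15→16]: (16.14+14.86)/2 × 1 = 15.5
  Sum = 357.945 mg/L·hr

AUC = 358 mg/L·hr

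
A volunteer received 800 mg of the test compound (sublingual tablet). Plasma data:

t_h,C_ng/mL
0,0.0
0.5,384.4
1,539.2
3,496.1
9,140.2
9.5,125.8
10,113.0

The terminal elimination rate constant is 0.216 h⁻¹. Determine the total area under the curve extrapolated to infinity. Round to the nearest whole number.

AUC = 3921 ng/mL·h

Trapezoidal AUC_0→10:
  [0→0.5]: (0.0+384.4)/2 × 0.5 = 96.1
  [0.5→1]: (384.4+539.2)/2 × 0.5 = 230.9
  [1→3]: (539.2+496.1)/2 × 2 = 1035.3
  [3→9]: (496.1+140.2)/2 × 6 = 1908.9
  [9→9.5]: (140.2+125.8)/2 × 0.5 = 66.5
  [9.5→10]: (125.8+113.0)/2 × 0.5 = 59.7
  Sum = 3397.4 ng/mL·h
Extrapolated tail: C_last / k_e = 113.0 / 0.216 = 523.148
AUC_0→∞ = 3397.4 + 523.148 = 3920.548 ng/mL·h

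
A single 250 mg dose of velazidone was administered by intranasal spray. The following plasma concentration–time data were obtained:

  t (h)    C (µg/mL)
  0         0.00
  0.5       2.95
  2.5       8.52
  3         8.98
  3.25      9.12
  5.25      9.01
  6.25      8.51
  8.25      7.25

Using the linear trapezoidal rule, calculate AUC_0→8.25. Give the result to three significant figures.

Trapezoidal AUC_0→8.25:
  [0→0.5]: (0.00+2.95)/2 × 0.5 = 0.7375
  [0.5→2.5]: (2.95+8.52)/2 × 2 = 11.47
  [2.5→3]: (8.52+8.98)/2 × 0.5 = 4.375
  [3→3.25]: (8.98+9.12)/2 × 0.25 = 2.2625
  [3.25→5.25]: (9.12+9.01)/2 × 2 = 18.13
  [5.25→6.25]: (9.01+8.51)/2 × 1 = 8.76
  [6.25→8.25]: (8.51+7.25)/2 × 2 = 15.76
  Sum = 61.495 µg/mL·h

AUC = 61.5 µg/mL·h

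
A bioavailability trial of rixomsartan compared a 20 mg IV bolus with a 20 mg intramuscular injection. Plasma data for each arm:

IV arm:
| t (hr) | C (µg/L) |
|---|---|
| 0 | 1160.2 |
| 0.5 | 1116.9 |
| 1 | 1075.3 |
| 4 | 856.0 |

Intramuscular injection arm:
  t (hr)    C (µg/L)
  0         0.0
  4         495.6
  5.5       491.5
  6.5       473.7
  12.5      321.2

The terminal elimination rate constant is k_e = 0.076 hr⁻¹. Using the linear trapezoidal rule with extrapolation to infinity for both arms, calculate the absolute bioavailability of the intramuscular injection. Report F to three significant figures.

F = 0.578

Trapezoidal AUC_0→4 (IV):
  [0→0.5]: (1160.2+1116.9)/2 × 0.5 = 569.275
  [0.5→1]: (1116.9+1075.3)/2 × 0.5 = 548.05
  [1→4]: (1075.3+856.0)/2 × 3 = 2896.95
  Sum = 4014.275 µg/L·hr
IV tail: 856.0/0.076 = 11263.158; AUC_iv,0→∞ = 4014.275 + 11263.158 = 15277.433 µg/L·hr
Trapezoidal AUC_0→12.5 (intramuscular injection):
  [0→4]: (0.0+495.6)/2 × 4 = 991.2
  [4→5.5]: (495.6+491.5)/2 × 1.5 = 740.325
  [5.5→6.5]: (491.5+473.7)/2 × 1 = 482.6
  [6.5→12.5]: (473.7+321.2)/2 × 6 = 2384.7
  Sum = 4598.825 µg/L·hr
intramuscular injection tail: 321.2/0.076 = 4226.316; AUC_ev,0→∞ = 4598.825 + 4226.316 = 8825.141 µg/L·hr
F = (AUC_ev/D_ev)/(AUC_iv/D_iv) = (8825.141/20)/(15277.433/20) = 441.25705/763.87165 = 0.5777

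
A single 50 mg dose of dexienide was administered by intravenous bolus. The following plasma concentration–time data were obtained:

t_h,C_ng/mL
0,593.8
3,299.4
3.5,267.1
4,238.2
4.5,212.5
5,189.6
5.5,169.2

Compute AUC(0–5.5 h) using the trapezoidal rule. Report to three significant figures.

Trapezoidal AUC_0→5.5:
  [0→3]: (593.8+299.4)/2 × 3 = 1339.8
  [3→3.5]: (299.4+267.1)/2 × 0.5 = 141.625
  [3.5→4]: (267.1+238.2)/2 × 0.5 = 126.325
  [4→4.5]: (238.2+212.5)/2 × 0.5 = 112.675
  [4.5→5]: (212.5+189.6)/2 × 0.5 = 100.525
  [5→5.5]: (189.6+169.2)/2 × 0.5 = 89.7
  Sum = 1910.65 ng/mL·h

AUC = 1910 ng/mL·h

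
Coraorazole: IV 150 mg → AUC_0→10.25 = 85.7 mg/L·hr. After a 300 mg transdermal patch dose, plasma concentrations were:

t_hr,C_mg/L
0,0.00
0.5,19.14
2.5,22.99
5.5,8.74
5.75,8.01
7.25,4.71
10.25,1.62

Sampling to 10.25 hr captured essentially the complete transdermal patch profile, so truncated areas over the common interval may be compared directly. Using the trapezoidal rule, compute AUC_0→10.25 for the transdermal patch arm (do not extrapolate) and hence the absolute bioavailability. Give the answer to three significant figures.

Trapezoidal AUC_0→10.25 (transdermal patch):
  [0→0.5]: (0.00+19.14)/2 × 0.5 = 4.785
  [0.5→2.5]: (19.14+22.99)/2 × 2 = 42.13
  [2.5→5.5]: (22.99+8.74)/2 × 3 = 47.595
  [5.5→5.75]: (8.74+8.01)/2 × 0.25 = 2.09375
  [5.75→7.25]: (8.01+4.71)/2 × 1.5 = 9.54
  [7.25→10.25]: (4.71+1.62)/2 × 3 = 9.495
  Sum = 115.63875 mg/L·hr
F = (AUC_ev/D_ev)/(AUC_iv/D_iv) = (115.63875/300)/(85.7/150) = 0.3854625/0.571333 = 0.6747

F = 0.675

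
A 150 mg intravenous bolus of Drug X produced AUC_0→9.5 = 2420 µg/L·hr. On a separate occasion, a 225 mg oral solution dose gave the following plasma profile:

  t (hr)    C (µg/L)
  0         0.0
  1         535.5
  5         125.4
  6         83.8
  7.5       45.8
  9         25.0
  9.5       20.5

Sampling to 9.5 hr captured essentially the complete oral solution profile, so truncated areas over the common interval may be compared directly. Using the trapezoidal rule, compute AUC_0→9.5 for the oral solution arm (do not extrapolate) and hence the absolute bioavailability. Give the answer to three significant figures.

Trapezoidal AUC_0→9.5 (oral solution):
  [0→1]: (0.0+535.5)/2 × 1 = 267.75
  [1→5]: (535.5+125.4)/2 × 4 = 1321.8
  [5→6]: (125.4+83.8)/2 × 1 = 104.6
  [6→7.5]: (83.8+45.8)/2 × 1.5 = 97.2
  [7.5→9]: (45.8+25.0)/2 × 1.5 = 53.1
  [9→9.5]: (25.0+20.5)/2 × 0.5 = 11.375
  Sum = 1855.825 µg/L·hr
F = (AUC_ev/D_ev)/(AUC_iv/D_iv) = (1855.825/225)/(2420/150) = 8.24811/16.1333 = 0.5112

F = 0.511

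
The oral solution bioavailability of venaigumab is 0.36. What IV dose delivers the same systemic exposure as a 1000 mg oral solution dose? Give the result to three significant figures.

D_iv = 360 mg

Systemic exposure from an extravascular dose = F × D_ev, so the equivalent IV dose is F × D_ev.
D_iv = F × D_ev = 0.36 × 1000 = 360 mg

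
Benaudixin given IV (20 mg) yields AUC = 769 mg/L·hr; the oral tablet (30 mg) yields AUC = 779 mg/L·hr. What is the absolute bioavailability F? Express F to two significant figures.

F = (AUC_ev / D_ev) / (AUC_iv / D_iv)
  = (779/30) / (769/20)
  = 25.9667 / 38.45 = 0.6753

F = 0.68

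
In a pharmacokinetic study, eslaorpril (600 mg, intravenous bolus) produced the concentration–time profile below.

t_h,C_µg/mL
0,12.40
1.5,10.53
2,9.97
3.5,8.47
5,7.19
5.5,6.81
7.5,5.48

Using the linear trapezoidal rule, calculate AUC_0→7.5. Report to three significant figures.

Trapezoidal AUC_0→7.5:
  [0→1.5]: (12.40+10.53)/2 × 1.5 = 17.1975
  [1.5→2]: (10.53+9.97)/2 × 0.5 = 5.125
  [2→3.5]: (9.97+8.47)/2 × 1.5 = 13.83
  [3.5→5]: (8.47+7.19)/2 × 1.5 = 11.745
  [5→5.5]: (7.19+6.81)/2 × 0.5 = 3.5
  [5.5→7.5]: (6.81+5.48)/2 × 2 = 12.29
  Sum = 63.6875 µg/mL·h

AUC = 63.7 µg/mL·h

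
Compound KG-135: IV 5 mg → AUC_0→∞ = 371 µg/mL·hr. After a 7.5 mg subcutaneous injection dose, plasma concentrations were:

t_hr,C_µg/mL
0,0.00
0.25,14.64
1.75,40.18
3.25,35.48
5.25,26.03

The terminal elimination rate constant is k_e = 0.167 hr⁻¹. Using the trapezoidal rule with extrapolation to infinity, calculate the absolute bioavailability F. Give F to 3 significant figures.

Trapezoidal AUC_0→5.25 (subcutaneous injection):
  [0→0.25]: (0.00+14.64)/2 × 0.25 = 1.83
  [0.25→1.75]: (14.64+40.18)/2 × 1.5 = 41.115
  [1.75→3.25]: (40.18+35.48)/2 × 1.5 = 56.745
  [3.25→5.25]: (35.48+26.03)/2 × 2 = 61.51
  Sum = 161.2 µg/mL·hr
Tail: C_last/k_e = 26.03/0.167 = 155.868
AUC_0→∞ (subcutaneous injection) = 161.2 + 155.868 = 317.068 µg/mL·hr
F = (AUC_ev/D_ev)/(AUC_iv/D_iv) = (317.068/7.5)/(371/5) = 42.2757/74.2 = 0.5698

F = 0.570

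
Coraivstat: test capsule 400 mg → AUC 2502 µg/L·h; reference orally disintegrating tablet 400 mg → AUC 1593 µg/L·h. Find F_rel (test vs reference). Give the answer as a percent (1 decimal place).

F_rel = (AUC_test/D_test) / (AUC_ref/D_ref)
      = (2502/400) / (1593/400)
      = 6.255 / 3.9825 = 1.5706 = 157.06%

F_rel = 157.1%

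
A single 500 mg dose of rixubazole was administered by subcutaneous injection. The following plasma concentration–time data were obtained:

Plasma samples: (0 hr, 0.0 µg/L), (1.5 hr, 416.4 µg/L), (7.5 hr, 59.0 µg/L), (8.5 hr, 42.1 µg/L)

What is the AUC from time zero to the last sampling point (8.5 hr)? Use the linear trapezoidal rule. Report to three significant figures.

AUC = 1790 µg/L·hr

Trapezoidal AUC_0→8.5:
  [0→1.5]: (0.0+416.4)/2 × 1.5 = 312.3
  [1.5→7.5]: (416.4+59.0)/2 × 6 = 1426.2
  [7.5→8.5]: (59.0+42.1)/2 × 1 = 50.55
  Sum = 1789.05 µg/L·hr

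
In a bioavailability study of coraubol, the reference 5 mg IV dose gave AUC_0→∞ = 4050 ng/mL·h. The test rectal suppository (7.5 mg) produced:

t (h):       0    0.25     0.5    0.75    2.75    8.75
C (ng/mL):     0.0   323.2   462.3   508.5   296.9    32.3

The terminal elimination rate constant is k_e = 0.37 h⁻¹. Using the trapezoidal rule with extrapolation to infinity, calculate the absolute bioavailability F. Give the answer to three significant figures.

F = 0.352

Trapezoidal AUC_0→8.75 (rectal suppository):
  [0→0.25]: (0.0+323.2)/2 × 0.25 = 40.4
  [0.25→0.5]: (323.2+462.3)/2 × 0.25 = 98.1875
  [0.5→0.75]: (462.3+508.5)/2 × 0.25 = 121.35
  [0.75→2.75]: (508.5+296.9)/2 × 2 = 805.4
  [2.75→8.75]: (296.9+32.3)/2 × 6 = 987.6
  Sum = 2052.9375 ng/mL·h
Tail: C_last/k_e = 32.3/0.37 = 87.297
AUC_0→∞ (rectal suppository) = 2052.9375 + 87.297 = 2140.2345 ng/mL·h
F = (AUC_ev/D_ev)/(AUC_iv/D_iv) = (2140.2345/7.5)/(4050/5) = 285.3646/810 = 0.3523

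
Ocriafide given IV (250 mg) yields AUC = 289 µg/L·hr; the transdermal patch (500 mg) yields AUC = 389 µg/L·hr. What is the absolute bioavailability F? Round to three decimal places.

F = (AUC_ev / D_ev) / (AUC_iv / D_iv)
  = (389/500) / (289/250)
  = 0.778 / 1.156 = 0.6730

F = 0.673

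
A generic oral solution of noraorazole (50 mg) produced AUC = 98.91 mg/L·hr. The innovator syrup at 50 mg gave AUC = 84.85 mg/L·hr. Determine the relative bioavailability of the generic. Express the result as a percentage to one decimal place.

F_rel = (AUC_test/D_test) / (AUC_ref/D_ref)
      = (98.91/50) / (84.85/50)
      = 1.9782 / 1.697 = 1.1657 = 116.57%

F_rel = 116.6%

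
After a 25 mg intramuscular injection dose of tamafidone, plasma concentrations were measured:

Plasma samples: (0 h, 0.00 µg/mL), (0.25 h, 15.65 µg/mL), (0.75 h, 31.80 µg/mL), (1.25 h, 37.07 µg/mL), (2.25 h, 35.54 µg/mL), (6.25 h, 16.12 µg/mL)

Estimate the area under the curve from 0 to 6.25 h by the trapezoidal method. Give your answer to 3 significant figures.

Trapezoidal AUC_0→6.25:
  [0→0.25]: (0.00+15.65)/2 × 0.25 = 1.95625
  [0.25→0.75]: (15.65+31.80)/2 × 0.5 = 11.8625
  [0.75→1.25]: (31.80+37.07)/2 × 0.5 = 17.2175
  [1.25→2.25]: (37.07+35.54)/2 × 1 = 36.305
  [2.25→6.25]: (35.54+16.12)/2 × 4 = 103.32
  Sum = 170.66125 µg/mL·h

AUC = 171 µg/mL·h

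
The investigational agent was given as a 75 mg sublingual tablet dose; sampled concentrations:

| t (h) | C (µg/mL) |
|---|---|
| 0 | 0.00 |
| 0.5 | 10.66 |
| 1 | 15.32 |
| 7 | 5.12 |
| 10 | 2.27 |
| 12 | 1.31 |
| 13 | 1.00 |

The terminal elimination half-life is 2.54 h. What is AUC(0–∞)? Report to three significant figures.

Trapezoidal AUC_0→13:
  [0→0.5]: (0.00+10.66)/2 × 0.5 = 2.665
  [0.5→1]: (10.66+15.32)/2 × 0.5 = 6.495
  [1→7]: (15.32+5.12)/2 × 6 = 61.32
  [7→10]: (5.12+2.27)/2 × 3 = 11.085
  [10→12]: (2.27+1.31)/2 × 2 = 3.58
  [12→13]: (1.31+1.00)/2 × 1 = 1.155
  Sum = 86.3 µg/mL·h
k_e = ln2 / t½ = 0.693147 / 2.54 = 0.2729 h^-1
Extrapolated tail: C_last / k_e = 1.00 / 0.2729 = 3.664
AUC_0→∞ = 86.3 + 3.664 = 89.964 µg/mL·h

AUC = 90.0 µg/mL·h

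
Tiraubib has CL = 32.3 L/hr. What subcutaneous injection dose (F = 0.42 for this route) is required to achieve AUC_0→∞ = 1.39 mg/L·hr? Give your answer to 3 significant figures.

Dose = 107 mg

Dose = CL × AUC_0→∞ / F
     = 32.3 × 1.39 / 0.42 = 106.898 mg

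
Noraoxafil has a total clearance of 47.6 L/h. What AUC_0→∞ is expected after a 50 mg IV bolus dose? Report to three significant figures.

AUC_0→∞ = Dose_iv / CL
        = 50 / 47.6 = 1.05042 mg/L·h

AUC = 1.05 mg/L·h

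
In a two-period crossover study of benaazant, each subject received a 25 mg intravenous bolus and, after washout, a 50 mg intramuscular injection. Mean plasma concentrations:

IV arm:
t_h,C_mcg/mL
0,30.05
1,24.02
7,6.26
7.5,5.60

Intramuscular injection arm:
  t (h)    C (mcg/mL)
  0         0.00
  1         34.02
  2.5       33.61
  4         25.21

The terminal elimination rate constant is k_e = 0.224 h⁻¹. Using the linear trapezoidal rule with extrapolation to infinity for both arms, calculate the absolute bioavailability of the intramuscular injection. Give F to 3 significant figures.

Trapezoidal AUC_0→7.5 (IV):
  [0→1]: (30.05+24.02)/2 × 1 = 27.035
  [1→7]: (24.02+6.26)/2 × 6 = 90.84
  [7→7.5]: (6.26+5.60)/2 × 0.5 = 2.965
  Sum = 120.84 mcg/mL·h
IV tail: 5.60/0.224 = 25.000; AUC_iv,0→∞ = 120.84 + 25.000 = 145.84 mcg/mL·h
Trapezoidal AUC_0→4 (intramuscular injection):
  [0→1]: (0.00+34.02)/2 × 1 = 17.01
  [1→2.5]: (34.02+33.61)/2 × 1.5 = 50.7225
  [2.5→4]: (33.61+25.21)/2 × 1.5 = 44.115
  Sum = 111.8475 mcg/mL·h
intramuscular injection tail: 25.21/0.224 = 112.545; AUC_ev,0→∞ = 111.8475 + 112.545 = 224.3925 mcg/mL·h
F = (AUC_ev/D_ev)/(AUC_iv/D_iv) = (224.3925/50)/(145.84/25) = 4.48785/5.8336 = 0.7693

F = 0.769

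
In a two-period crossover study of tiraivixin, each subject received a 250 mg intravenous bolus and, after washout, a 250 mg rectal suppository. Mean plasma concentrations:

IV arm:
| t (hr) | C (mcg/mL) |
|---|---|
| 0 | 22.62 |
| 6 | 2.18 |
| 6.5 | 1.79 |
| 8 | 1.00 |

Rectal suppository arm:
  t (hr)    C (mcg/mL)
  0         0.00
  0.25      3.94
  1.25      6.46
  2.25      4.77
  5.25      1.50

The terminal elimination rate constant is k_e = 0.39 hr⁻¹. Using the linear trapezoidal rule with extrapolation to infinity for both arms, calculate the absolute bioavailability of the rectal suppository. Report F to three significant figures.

F = 0.307

Trapezoidal AUC_0→8 (IV):
  [0→6]: (22.62+2.18)/2 × 6 = 74.4
  [6→6.5]: (2.18+1.79)/2 × 0.5 = 0.9925
  [6.5→8]: (1.79+1.00)/2 × 1.5 = 2.0925
  Sum = 77.485 mcg/mL·hr
IV tail: 1.00/0.39 = 2.564; AUC_iv,0→∞ = 77.485 + 2.564 = 80.049 mcg/mL·hr
Trapezoidal AUC_0→5.25 (rectal suppository):
  [0→0.25]: (0.00+3.94)/2 × 0.25 = 0.4925
  [0.25→1.25]: (3.94+6.46)/2 × 1 = 5.2
  [1.25→2.25]: (6.46+4.77)/2 × 1 = 5.615
  [2.25→5.25]: (4.77+1.50)/2 × 3 = 9.405
  Sum = 20.7125 mcg/mL·hr
rectal suppository tail: 1.50/0.39 = 3.846; AUC_ev,0→∞ = 20.7125 + 3.846 = 24.5585 mcg/mL·hr
F = (AUC_ev/D_ev)/(AUC_iv/D_iv) = (24.5585/250)/(80.049/250) = 0.098234/0.320196 = 0.3068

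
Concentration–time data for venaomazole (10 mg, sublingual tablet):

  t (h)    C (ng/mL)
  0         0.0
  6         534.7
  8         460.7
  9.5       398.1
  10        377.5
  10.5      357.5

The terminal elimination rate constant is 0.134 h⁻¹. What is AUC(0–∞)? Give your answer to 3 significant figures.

Trapezoidal AUC_0→10.5:
  [0→6]: (0.0+534.7)/2 × 6 = 1604.1
  [6→8]: (534.7+460.7)/2 × 2 = 995.4
  [8→9.5]: (460.7+398.1)/2 × 1.5 = 644.1
  [9.5→10]: (398.1+377.5)/2 × 0.5 = 193.9
  [10→10.5]: (377.5+357.5)/2 × 0.5 = 183.75
  Sum = 3621.25 ng/mL·h
Extrapolated tail: C_last / k_e = 357.5 / 0.134 = 2667.910
AUC_0→∞ = 3621.25 + 2667.910 = 6289.16 ng/mL·h

AUC = 6290 ng/mL·h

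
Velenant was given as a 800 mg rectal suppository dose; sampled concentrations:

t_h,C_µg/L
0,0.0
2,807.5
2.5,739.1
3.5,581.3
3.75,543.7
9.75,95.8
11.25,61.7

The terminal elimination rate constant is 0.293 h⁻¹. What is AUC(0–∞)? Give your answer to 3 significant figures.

AUC = 4240 µg/L·h

Trapezoidal AUC_0→11.25:
  [0→2]: (0.0+807.5)/2 × 2 = 807.5
  [2→2.5]: (807.5+739.1)/2 × 0.5 = 386.65
  [2.5→3.5]: (739.1+581.3)/2 × 1 = 660.2
  [3.5→3.75]: (581.3+543.7)/2 × 0.25 = 140.625
  [3.75→9.75]: (543.7+95.8)/2 × 6 = 1918.5
  [9.75→11.25]: (95.8+61.7)/2 × 1.5 = 118.125
  Sum = 4031.6 µg/L·h
Extrapolated tail: C_last / k_e = 61.7 / 0.293 = 210.580
AUC_0→∞ = 4031.6 + 210.580 = 4242.18 µg/L·h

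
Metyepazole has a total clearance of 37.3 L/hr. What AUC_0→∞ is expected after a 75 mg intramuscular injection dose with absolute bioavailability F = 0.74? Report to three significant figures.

AUC = 1.49 mg/L·hr

AUC_0→∞ = F × Dose / CL
        = 0.74 × 75 / 37.3 = 1.48794 mg/L·hr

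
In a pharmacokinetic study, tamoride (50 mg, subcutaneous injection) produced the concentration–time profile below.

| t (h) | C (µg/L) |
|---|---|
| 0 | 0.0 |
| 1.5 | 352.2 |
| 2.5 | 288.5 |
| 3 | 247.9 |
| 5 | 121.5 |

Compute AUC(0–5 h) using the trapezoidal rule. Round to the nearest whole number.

AUC = 1088 µg/L·h

Trapezoidal AUC_0→5:
  [0→1.5]: (0.0+352.2)/2 × 1.5 = 264.15
  [1.5→2.5]: (352.2+288.5)/2 × 1 = 320.35
  [2.5→3]: (288.5+247.9)/2 × 0.5 = 134.1
  [3→5]: (247.9+121.5)/2 × 2 = 369.4
  Sum = 1088.0 µg/L·h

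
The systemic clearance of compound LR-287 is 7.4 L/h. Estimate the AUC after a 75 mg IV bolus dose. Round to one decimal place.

AUC_0→∞ = Dose_iv / CL
        = 75 / 7.4 = 10.1351 mg/L·h

AUC = 10.1 mg/L·h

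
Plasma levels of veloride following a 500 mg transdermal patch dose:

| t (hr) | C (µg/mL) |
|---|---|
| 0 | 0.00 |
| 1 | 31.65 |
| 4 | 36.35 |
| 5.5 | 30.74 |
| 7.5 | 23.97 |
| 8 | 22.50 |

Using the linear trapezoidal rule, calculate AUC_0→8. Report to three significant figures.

AUC = 234 µg/mL·hr

Trapezoidal AUC_0→8:
  [0→1]: (0.00+31.65)/2 × 1 = 15.825
  [1→4]: (31.65+36.35)/2 × 3 = 102.0
  [4→5.5]: (36.35+30.74)/2 × 1.5 = 50.3175
  [5.5→7.5]: (30.74+23.97)/2 × 2 = 54.71
  [7.5→8]: (23.97+22.50)/2 × 0.5 = 11.6175
  Sum = 234.47 µg/mL·hr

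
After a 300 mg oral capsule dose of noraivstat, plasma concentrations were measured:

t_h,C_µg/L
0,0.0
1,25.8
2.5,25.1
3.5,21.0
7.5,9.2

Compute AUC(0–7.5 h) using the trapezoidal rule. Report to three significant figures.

Trapezoidal AUC_0→7.5:
  [0→1]: (0.0+25.8)/2 × 1 = 12.9
  [1→2.5]: (25.8+25.1)/2 × 1.5 = 38.175
  [2.5→3.5]: (25.1+21.0)/2 × 1 = 23.05
  [3.5→7.5]: (21.0+9.2)/2 × 4 = 60.4
  Sum = 134.525 µg/L·h

AUC = 135 µg/L·h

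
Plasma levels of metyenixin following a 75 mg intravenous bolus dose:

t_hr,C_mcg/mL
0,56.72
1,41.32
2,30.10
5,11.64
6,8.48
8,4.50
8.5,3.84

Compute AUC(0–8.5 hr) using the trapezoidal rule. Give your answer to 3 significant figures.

Trapezoidal AUC_0→8.5:
  [0→1]: (56.72+41.32)/2 × 1 = 49.02
  [1→2]: (41.32+30.10)/2 × 1 = 35.71
  [2→5]: (30.10+11.64)/2 × 3 = 62.61
  [5→6]: (11.64+8.48)/2 × 1 = 10.06
  [6→8]: (8.48+4.50)/2 × 2 = 12.98
  [8→8.5]: (4.50+3.84)/2 × 0.5 = 2.085
  Sum = 172.465 mcg/mL·hr

AUC = 172 mcg/mL·hr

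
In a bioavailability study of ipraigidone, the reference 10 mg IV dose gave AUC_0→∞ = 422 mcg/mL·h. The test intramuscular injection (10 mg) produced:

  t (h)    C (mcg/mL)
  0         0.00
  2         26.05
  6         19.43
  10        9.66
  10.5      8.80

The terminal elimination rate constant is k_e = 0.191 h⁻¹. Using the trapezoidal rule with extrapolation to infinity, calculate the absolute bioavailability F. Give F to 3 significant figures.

Trapezoidal AUC_0→10.5 (intramuscular injection):
  [0→2]: (0.00+26.05)/2 × 2 = 26.05
  [2→6]: (26.05+19.43)/2 × 4 = 90.96
  [6→10]: (19.43+9.66)/2 × 4 = 58.18
  [10→10.5]: (9.66+8.80)/2 × 0.5 = 4.615
  Sum = 179.805 mcg/mL·h
Tail: C_last/k_e = 8.80/0.191 = 46.073
AUC_0→∞ (intramuscular injection) = 179.805 + 46.073 = 225.878 mcg/mL·h
F = (AUC_ev/D_ev)/(AUC_iv/D_iv) = (225.878/10)/(422/10) = 22.5878/42.2 = 0.5353

F = 0.535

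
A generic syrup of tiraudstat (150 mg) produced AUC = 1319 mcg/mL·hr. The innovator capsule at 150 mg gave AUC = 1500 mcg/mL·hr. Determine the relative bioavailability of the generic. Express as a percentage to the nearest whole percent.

F_rel = (AUC_test/D_test) / (AUC_ref/D_ref)
      = (1319/150) / (1500/150)
      = 8.79333 / 10 = 0.8793 = 87.93%

F_rel = 88%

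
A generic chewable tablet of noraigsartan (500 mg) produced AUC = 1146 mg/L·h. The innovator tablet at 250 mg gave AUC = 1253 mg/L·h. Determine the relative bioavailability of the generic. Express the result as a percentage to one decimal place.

F_rel = (AUC_test/D_test) / (AUC_ref/D_ref)
      = (1146/500) / (1253/250)
      = 2.292 / 5.012 = 0.4573 = 45.73%

F_rel = 45.7%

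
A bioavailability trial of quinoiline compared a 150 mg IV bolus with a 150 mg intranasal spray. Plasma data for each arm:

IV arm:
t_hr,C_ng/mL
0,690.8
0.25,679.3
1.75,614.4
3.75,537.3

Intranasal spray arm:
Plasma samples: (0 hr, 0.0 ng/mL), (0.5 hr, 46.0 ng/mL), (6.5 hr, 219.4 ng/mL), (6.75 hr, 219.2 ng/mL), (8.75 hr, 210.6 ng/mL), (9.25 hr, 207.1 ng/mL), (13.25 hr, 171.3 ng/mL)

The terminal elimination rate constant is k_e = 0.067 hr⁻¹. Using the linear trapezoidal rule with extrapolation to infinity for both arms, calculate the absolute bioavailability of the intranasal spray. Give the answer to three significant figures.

Trapezoidal AUC_0→3.75 (IV):
  [0→0.25]: (690.8+679.3)/2 × 0.25 = 171.2625
  [0.25→1.75]: (679.3+614.4)/2 × 1.5 = 970.275
  [1.75→3.75]: (614.4+537.3)/2 × 2 = 1151.7
  Sum = 2293.2375 ng/mL·hr
IV tail: 537.3/0.067 = 8019.403; AUC_iv,0→∞ = 2293.2375 + 8019.403 = 10312.6405 ng/mL·hr
Trapezoidal AUC_0→13.25 (intranasal spray):
  [0→0.5]: (0.0+46.0)/2 × 0.5 = 11.5
  [0.5→6.5]: (46.0+219.4)/2 × 6 = 796.2
  [6.5→6.75]: (219.4+219.2)/2 × 0.25 = 54.825
  [6.75→8.75]: (219.2+210.6)/2 × 2 = 429.8
  [8.75→9.25]: (210.6+207.1)/2 × 0.5 = 104.425
  [9.25→13.25]: (207.1+171.3)/2 × 4 = 756.8
  Sum = 2153.55 ng/mL·hr
intranasal spray tail: 171.3/0.067 = 2556.716; AUC_ev,0→∞ = 2153.55 + 2556.716 = 4710.266 ng/mL·hr
F = (AUC_ev/D_ev)/(AUC_iv/D_iv) = (4710.266/150)/(10312.6405/150) = 31.4018/68.7509 = 0.4567

F = 0.457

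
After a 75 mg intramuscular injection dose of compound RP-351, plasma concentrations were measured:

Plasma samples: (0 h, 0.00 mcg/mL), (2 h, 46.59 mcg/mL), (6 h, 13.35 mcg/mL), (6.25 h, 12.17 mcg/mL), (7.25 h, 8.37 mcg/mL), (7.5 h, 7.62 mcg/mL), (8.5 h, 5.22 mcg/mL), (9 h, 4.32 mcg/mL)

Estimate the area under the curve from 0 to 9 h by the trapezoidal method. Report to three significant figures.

Trapezoidal AUC_0→9:
  [0→2]: (0.00+46.59)/2 × 2 = 46.59
  [2→6]: (46.59+13.35)/2 × 4 = 119.88
  [6→6.25]: (13.35+12.17)/2 × 0.25 = 3.19
  [6.25→7.25]: (12.17+8.37)/2 × 1 = 10.27
  [7.25→7.5]: (8.37+7.62)/2 × 0.25 = 1.99875
  [7.5→8.5]: (7.62+5.22)/2 × 1 = 6.42
  [8.5→9]: (5.22+4.32)/2 × 0.5 = 2.385
  Sum = 190.73375 mcg/mL·h

AUC = 191 mcg/mL·h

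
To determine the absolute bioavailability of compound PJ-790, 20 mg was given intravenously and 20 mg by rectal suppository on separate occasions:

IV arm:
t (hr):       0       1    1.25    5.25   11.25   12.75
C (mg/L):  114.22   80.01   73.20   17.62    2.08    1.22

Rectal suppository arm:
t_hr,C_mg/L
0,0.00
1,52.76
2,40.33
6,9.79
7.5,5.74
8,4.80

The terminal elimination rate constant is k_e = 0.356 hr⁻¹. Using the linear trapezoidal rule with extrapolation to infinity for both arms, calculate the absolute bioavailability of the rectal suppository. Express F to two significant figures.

F = 0.55

Trapezoidal AUC_0→12.75 (IV):
  [0→1]: (114.22+80.01)/2 × 1 = 97.115
  [1→1.25]: (80.01+73.20)/2 × 0.25 = 19.15125
  [1.25→5.25]: (73.20+17.62)/2 × 4 = 181.64
  [5.25→11.25]: (17.62+2.08)/2 × 6 = 59.1
  [11.25→12.75]: (2.08+1.22)/2 × 1.5 = 2.475
  Sum = 359.48125 mg/L·hr
IV tail: 1.22/0.356 = 3.427; AUC_iv,0→∞ = 359.48125 + 3.427 = 362.90825 mg/L·hr
Trapezoidal AUC_0→8 (rectal suppository):
  [0→1]: (0.00+52.76)/2 × 1 = 26.38
  [1→2]: (52.76+40.33)/2 × 1 = 46.545
  [2→6]: (40.33+9.79)/2 × 4 = 100.24
  [6→7.5]: (9.79+5.74)/2 × 1.5 = 11.6475
  [7.5→8]: (5.74+4.80)/2 × 0.5 = 2.635
  Sum = 187.4475 mg/L·hr
rectal suppository tail: 4.80/0.356 = 13.483; AUC_ev,0→∞ = 187.4475 + 13.483 = 200.9305 mg/L·hr
F = (AUC_ev/D_ev)/(AUC_iv/D_iv) = (200.9305/20)/(362.90825/20) = 10.046525/18.1454 = 0.5537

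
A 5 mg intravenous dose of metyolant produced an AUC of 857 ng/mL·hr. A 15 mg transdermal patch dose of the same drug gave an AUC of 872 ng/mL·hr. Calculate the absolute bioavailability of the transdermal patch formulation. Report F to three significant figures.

F = (AUC_ev / D_ev) / (AUC_iv / D_iv)
  = (872/15) / (857/5)
  = 58.1333 / 171.4 = 0.3392

F = 0.339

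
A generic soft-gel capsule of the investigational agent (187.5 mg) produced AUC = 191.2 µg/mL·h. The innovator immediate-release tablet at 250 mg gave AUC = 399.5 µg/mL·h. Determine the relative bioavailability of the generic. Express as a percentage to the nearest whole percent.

F_rel = (AUC_test/D_test) / (AUC_ref/D_ref)
      = (191.2/187.5) / (399.5/250)
      = 1.01973 / 1.598 = 0.6381 = 63.81%

F_rel = 64%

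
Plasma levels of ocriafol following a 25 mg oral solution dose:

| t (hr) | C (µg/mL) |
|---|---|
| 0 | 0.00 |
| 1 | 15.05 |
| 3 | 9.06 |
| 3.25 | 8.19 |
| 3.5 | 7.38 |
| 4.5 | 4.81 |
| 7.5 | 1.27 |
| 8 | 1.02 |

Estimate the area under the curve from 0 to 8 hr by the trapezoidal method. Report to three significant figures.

Trapezoidal AUC_0→8:
  [0→1]: (0.00+15.05)/2 × 1 = 7.525
  [1→3]: (15.05+9.06)/2 × 2 = 24.11
  [3→3.25]: (9.06+8.19)/2 × 0.25 = 2.15625
  [3.25→3.5]: (8.19+7.38)/2 × 0.25 = 1.94625
  [3.5→4.5]: (7.38+4.81)/2 × 1 = 6.095
  [4.5→7.5]: (4.81+1.27)/2 × 3 = 9.12
  [7.5→8]: (1.27+1.02)/2 × 0.5 = 0.5725
  Sum = 51.525 µg/mL·hr

AUC = 51.5 µg/mL·hr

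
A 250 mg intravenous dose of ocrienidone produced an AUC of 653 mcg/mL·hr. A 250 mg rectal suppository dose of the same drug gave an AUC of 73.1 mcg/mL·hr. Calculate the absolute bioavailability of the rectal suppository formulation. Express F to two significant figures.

F = (AUC_ev / D_ev) / (AUC_iv / D_iv)
  = (73.1/250) / (653/250)
  = 0.2924 / 2.612 = 0.1119

F = 0.11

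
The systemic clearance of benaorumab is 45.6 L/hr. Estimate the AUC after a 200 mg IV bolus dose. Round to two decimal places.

AUC_0→∞ = Dose_iv / CL
        = 200 / 45.6 = 4.38596 mg/L·hr

AUC = 4.39 mg/L·hr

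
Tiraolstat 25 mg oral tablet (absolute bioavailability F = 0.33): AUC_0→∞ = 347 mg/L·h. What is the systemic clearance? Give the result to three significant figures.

CL = F × Dose / AUC_0→∞
   = 0.33 × 25 / 347 = 0.0237752 L/h

CL = 0.0238 L/h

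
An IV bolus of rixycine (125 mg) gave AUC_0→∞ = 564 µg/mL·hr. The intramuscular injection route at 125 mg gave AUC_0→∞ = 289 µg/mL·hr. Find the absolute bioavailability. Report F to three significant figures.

F = (AUC_ev / D_ev) / (AUC_iv / D_iv)
  = (289/125) / (564/125)
  = 2.312 / 4.512 = 0.5124

F = 0.512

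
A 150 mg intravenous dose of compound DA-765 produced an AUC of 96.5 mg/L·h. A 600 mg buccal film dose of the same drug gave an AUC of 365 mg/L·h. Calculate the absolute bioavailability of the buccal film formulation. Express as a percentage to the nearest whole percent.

F = 95%

F = (AUC_ev / D_ev) / (AUC_iv / D_iv)
  = (365/600) / (96.5/150)
  = 0.608333 / 0.643333 = 0.9456
  = 94.56%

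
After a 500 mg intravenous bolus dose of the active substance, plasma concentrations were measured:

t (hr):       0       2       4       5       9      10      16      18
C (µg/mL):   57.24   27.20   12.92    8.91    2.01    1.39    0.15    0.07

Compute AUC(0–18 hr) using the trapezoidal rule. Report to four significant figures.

Trapezoidal AUC_0→18:
  [0→2]: (57.24+27.20)/2 × 2 = 84.44
  [2→4]: (27.20+12.92)/2 × 2 = 40.12
  [4→5]: (12.92+8.91)/2 × 1 = 10.915
  [5→9]: (8.91+2.01)/2 × 4 = 21.84
  [9→10]: (2.01+1.39)/2 × 1 = 1.7
  [10→16]: (1.39+0.15)/2 × 6 = 4.62
  [16→18]: (0.15+0.07)/2 × 2 = 0.22
  Sum = 163.855 µg/mL·hr

AUC = 163.9 µg/mL·hr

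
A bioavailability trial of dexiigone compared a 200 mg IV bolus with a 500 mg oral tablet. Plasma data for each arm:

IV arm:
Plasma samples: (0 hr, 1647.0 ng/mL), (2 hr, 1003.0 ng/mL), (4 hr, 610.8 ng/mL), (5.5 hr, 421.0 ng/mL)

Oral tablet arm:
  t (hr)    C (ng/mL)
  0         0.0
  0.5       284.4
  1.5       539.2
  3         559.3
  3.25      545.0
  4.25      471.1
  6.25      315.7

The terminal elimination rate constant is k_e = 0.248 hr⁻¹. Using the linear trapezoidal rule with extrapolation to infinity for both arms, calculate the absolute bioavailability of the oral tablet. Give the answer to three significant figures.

Trapezoidal AUC_0→5.5 (IV):
  [0→2]: (1647.0+1003.0)/2 × 2 = 2650.0
  [2→4]: (1003.0+610.8)/2 × 2 = 1613.8
  [4→5.5]: (610.8+421.0)/2 × 1.5 = 773.85
  Sum = 5037.65 ng/mL·hr
IV tail: 421.0/0.248 = 1697.581; AUC_iv,0→∞ = 5037.65 + 1697.581 = 6735.231 ng/mL·hr
Trapezoidal AUC_0→6.25 (oral tablet):
  [0→0.5]: (0.0+284.4)/2 × 0.5 = 71.1
  [0.5→1.5]: (284.4+539.2)/2 × 1 = 411.8
  [1.5→3]: (539.2+559.3)/2 × 1.5 = 823.875
  [3→3.25]: (559.3+545.0)/2 × 0.25 = 138.0375
  [3.25→4.25]: (545.0+471.1)/2 × 1 = 508.05
  [4.25→6.25]: (471.1+315.7)/2 × 2 = 786.8
  Sum = 2739.6625 ng/mL·hr
oral tablet tail: 315.7/0.248 = 1272.984; AUC_ev,0→∞ = 2739.6625 + 1272.984 = 4012.6465 ng/mL·hr
F = (AUC_ev/D_ev)/(AUC_iv/D_iv) = (4012.6465/500)/(6735.231/200) = 8.025293/33.676155 = 0.2383

F = 0.238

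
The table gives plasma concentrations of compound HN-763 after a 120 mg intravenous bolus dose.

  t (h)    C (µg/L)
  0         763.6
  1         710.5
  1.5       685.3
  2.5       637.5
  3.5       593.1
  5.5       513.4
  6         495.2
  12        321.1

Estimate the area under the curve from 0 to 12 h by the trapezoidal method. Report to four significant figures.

Trapezoidal AUC_0→12:
  [0→1]: (763.6+710.5)/2 × 1 = 737.05
  [1→1.5]: (710.5+685.3)/2 × 0.5 = 348.95
  [1.5→2.5]: (685.3+637.5)/2 × 1 = 661.4
  [2.5→3.5]: (637.5+593.1)/2 × 1 = 615.3
  [3.5→5.5]: (593.1+513.4)/2 × 2 = 1106.5
  [5.5→6]: (513.4+495.2)/2 × 0.5 = 252.15
  [6→12]: (495.2+321.1)/2 × 6 = 2448.9
  Sum = 6170.25 µg/L·h

AUC = 6170 µg/L·h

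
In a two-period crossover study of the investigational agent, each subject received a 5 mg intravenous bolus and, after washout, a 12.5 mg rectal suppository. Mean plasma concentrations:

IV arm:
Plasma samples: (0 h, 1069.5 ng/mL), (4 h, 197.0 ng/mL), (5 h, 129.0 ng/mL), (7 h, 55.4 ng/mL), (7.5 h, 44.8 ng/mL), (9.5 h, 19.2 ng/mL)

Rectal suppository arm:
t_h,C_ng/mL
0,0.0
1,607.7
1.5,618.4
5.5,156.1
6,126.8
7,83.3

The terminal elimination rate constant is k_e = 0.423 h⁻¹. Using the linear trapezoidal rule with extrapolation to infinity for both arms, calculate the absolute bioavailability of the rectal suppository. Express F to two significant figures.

F = 0.34

Trapezoidal AUC_0→9.5 (IV):
  [0→4]: (1069.5+197.0)/2 × 4 = 2533.0
  [4→5]: (197.0+129.0)/2 × 1 = 163.0
  [5→7]: (129.0+55.4)/2 × 2 = 184.4
  [7→7.5]: (55.4+44.8)/2 × 0.5 = 25.05
  [7.5→9.5]: (44.8+19.2)/2 × 2 = 64.0
  Sum = 2969.45 ng/mL·h
IV tail: 19.2/0.423 = 45.390; AUC_iv,0→∞ = 2969.45 + 45.390 = 3014.84 ng/mL·h
Trapezoidal AUC_0→7 (rectal suppository):
  [0→1]: (0.0+607.7)/2 × 1 = 303.85
  [1→1.5]: (607.7+618.4)/2 × 0.5 = 306.525
  [1.5→5.5]: (618.4+156.1)/2 × 4 = 1549.0
  [5.5→6]: (156.1+126.8)/2 × 0.5 = 70.725
  [6→7]: (126.8+83.3)/2 × 1 = 105.05
  Sum = 2335.15 ng/mL·h
rectal suppository tail: 83.3/0.423 = 196.927; AUC_ev,0→∞ = 2335.15 + 196.927 = 2532.077 ng/mL·h
F = (AUC_ev/D_ev)/(AUC_iv/D_iv) = (2532.077/12.5)/(3014.84/5) = 202.56616/602.968 = 0.3359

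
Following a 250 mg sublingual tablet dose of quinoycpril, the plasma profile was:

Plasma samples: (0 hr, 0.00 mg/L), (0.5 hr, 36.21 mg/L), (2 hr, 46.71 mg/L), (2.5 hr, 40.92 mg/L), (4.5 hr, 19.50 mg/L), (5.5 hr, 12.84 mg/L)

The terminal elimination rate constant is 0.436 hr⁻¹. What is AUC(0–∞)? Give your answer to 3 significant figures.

AUC = 199 mg/L·hr

Trapezoidal AUC_0→5.5:
  [0→0.5]: (0.00+36.21)/2 × 0.5 = 9.0525
  [0.5→2]: (36.21+46.71)/2 × 1.5 = 62.19
  [2→2.5]: (46.71+40.92)/2 × 0.5 = 21.9075
  [2.5→4.5]: (40.92+19.50)/2 × 2 = 60.42
  [4.5→5.5]: (19.50+12.84)/2 × 1 = 16.17
  Sum = 169.74 mg/L·hr
Extrapolated tail: C_last / k_e = 12.84 / 0.436 = 29.450
AUC_0→∞ = 169.74 + 29.450 = 199.19 mg/L·hr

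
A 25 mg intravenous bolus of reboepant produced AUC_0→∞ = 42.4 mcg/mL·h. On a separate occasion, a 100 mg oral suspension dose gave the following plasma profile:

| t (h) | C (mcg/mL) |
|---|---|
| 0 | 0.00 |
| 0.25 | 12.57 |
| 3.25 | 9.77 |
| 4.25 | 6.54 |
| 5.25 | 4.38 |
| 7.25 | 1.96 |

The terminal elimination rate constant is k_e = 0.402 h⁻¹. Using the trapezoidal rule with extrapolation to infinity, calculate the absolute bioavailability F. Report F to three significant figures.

F = 0.353

Trapezoidal AUC_0→7.25 (oral suspension):
  [0→0.25]: (0.00+12.57)/2 × 0.25 = 1.57125
  [0.25→3.25]: (12.57+9.77)/2 × 3 = 33.51
  [3.25→4.25]: (9.77+6.54)/2 × 1 = 8.155
  [4.25→5.25]: (6.54+4.38)/2 × 1 = 5.46
  [5.25→7.25]: (4.38+1.96)/2 × 2 = 6.34
  Sum = 55.03625 mcg/mL·h
Tail: C_last/k_e = 1.96/0.402 = 4.876
AUC_0→∞ (oral suspension) = 55.03625 + 4.876 = 59.91225 mcg/mL·h
F = (AUC_ev/D_ev)/(AUC_iv/D_iv) = (59.91225/100)/(42.4/25) = 0.5991225/1.696 = 0.3533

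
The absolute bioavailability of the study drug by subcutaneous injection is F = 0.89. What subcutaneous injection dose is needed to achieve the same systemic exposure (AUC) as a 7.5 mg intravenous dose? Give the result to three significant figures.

For equal systemic exposure: F × D_ev = D_iv
D_ev = D_iv / F = 7.5 / 0.89 = 8.42697 mg

D_subcutaneous = 8.43 mg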